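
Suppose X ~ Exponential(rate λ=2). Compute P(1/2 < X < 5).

P(1/2 < X < 5) = ∫_{1/2}^{5} f(x) dx
where f(x) = 2 e^{- 2 x}
= - \frac{1 - e^{9}}{e^{10}}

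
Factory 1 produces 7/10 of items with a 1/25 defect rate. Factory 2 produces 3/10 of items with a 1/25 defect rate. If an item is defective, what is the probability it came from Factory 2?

Using Bayes' theorem:
P(F1) = 7/10, P(D|F1) = 1/25
P(F2) = 3/10, P(D|F2) = 1/25
P(D) = P(D|F1)P(F1) + P(D|F2)P(F2)
     = \frac{1}{25}
P(F2|D) = P(D|F2)P(F2) / P(D)
= \frac{3}{10}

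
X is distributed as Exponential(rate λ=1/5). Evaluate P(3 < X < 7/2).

P(3 < X < 7/2) = ∫_{3}^{7/2} f(x) dx
where f(x) = \frac{e^{- \frac{x}{5}}}{5}
= - \frac{1}{e^{\frac{7}{10}}} + e^{- \frac{3}{5}}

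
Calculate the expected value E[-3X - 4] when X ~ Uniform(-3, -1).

For X ~ Uniform(-3, -1):
E[X] = -2
E[-3X - 4] = -3 × E[X] - 4 = 2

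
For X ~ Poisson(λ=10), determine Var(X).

For X ~ Poisson(λ=10):
Var(X) = 10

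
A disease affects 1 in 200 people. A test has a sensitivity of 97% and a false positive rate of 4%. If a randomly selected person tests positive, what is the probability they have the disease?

Let D = the rare event, + = positive/flagged.
P(D) = 1/200
P(+|D) = 97/100
P(+|D') = 4/100 = 1/25
P(+) = P(+|D)P(D) + P(+|D')P(D')
     = \frac{97}{100} × \frac{1}{200} + \frac{1}{25} × \frac{199}{200}
     = \frac{893}{20000}
P(D|+) = P(+|D)P(D)/P(+) = \frac{97}{893}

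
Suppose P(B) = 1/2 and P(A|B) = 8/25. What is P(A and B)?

By definition, P(A|B) = P(A ∩ B) / P(B)
So P(A ∩ B) = P(A|B) × P(B)
= 8/25 × 1/2
= 4/25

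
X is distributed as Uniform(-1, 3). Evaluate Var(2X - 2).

For X ~ Uniform(-1, 3):
Var(X) = \frac{4}{3}
Var(2X - 2) = (2)² × Var(X) = 4 × \frac{4}{3} = \frac{16}{3}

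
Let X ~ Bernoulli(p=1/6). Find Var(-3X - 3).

For X ~ Bernoulli(p=1/6):
Var(X) = \frac{5}{36}
Var(-3X - 3) = (-3)² × Var(X) = 9 × \frac{5}{36} = \frac{5}{4}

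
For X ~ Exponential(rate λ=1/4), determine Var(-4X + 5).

For X ~ Exponential(rate λ=1/4):
Var(X) = 16
Var(-4X + 5) = (-4)² × Var(X) = 16 × 16 = 256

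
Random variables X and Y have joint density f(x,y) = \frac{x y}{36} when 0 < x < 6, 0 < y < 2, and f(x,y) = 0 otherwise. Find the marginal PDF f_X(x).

f_X(x) = ∫_0^2 f(x,y) dy
= ∫_0^2 \frac{x y}{36} dy
= \frac{x}{18} for 0 < x < 6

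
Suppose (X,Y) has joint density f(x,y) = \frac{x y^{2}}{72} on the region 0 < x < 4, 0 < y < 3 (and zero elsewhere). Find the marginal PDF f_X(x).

f_X(x) = ∫_0^3 f(x,y) dy
= ∫_0^3 \frac{x y^{2}}{72} dy
= \frac{x}{8} for 0 < x < 4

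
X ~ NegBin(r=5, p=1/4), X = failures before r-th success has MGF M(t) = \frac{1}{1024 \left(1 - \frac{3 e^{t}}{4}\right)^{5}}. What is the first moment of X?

To find E[X], compute M^(1)(0):
M^(1)(t) = \frac{15 e^{t}}{4096 \left(1 - \frac{3 e^{t}}{4}\right)^{6}}
M^(1)(0) = 15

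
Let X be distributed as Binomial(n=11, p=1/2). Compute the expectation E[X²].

Using the identity E[X²] = Var(X) + (E[X])²:
E[X] = \frac{11}{2}
Var(X) = \frac{11}{4}
E[X²] = \frac{11}{4} + (\frac{11}{2})²
= 33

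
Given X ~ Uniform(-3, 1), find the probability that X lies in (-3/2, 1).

P(-3/2 < X < 1) = ∫_{-3/2}^{1} f(x) dx
where f(x) = \frac{1}{4}
= \frac{5}{8}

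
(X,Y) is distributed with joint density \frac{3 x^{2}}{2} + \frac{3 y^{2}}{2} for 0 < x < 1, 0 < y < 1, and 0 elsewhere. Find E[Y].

E[Y] = ∫_0^1 ∫_0^1 y × f(x,y) dx dy
= \frac{5}{8}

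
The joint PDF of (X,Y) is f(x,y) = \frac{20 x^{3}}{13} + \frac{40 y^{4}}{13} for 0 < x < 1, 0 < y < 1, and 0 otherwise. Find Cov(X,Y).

E[XY] = ∫∫ xy × f(x,y) dx dy = \frac{16}{39}
E[X] = \frac{8}{13}
E[Y] = \frac{55}{78}
Cov(X,Y) = E[XY] - E[X]E[Y] = - \frac{4}{169}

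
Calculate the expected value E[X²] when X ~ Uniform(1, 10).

Using the identity E[X²] = Var(X) + (E[X])²:
E[X] = \frac{11}{2}
Var(X) = \frac{27}{4}
E[X²] = \frac{27}{4} + (\frac{11}{2})²
= 37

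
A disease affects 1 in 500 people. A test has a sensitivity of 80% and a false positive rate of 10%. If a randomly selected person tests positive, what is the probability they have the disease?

Let D = the rare event, + = positive/flagged.
P(D) = 1/500
P(+|D) = 80/100 = 4/5
P(+|D') = 10/100 = 1/10
P(+) = P(+|D)P(D) + P(+|D')P(D')
     = \frac{4}{5} × \frac{1}{500} + \frac{1}{10} × \frac{499}{500}
     = \frac{507}{5000}
P(D|+) = P(+|D)P(D)/P(+) = \frac{8}{507}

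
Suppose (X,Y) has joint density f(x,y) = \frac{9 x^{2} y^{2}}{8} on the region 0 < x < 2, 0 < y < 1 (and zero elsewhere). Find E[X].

f_X(x) = ∫_0^1 \frac{9 x^{2} y^{2}}{8} dy = \frac{3 x^{2}}{8}
E[X] = ∫_0^2 x × (\frac{3 x^{2}}{8}) dx = \frac{3}{2}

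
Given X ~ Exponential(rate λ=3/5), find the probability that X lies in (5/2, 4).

P(5/2 < X < 4) = ∫_{5/2}^{4} f(x) dx
where f(x) = \frac{3 e^{- \frac{3 x}{5}}}{5}
= - \frac{1}{e^{\frac{12}{5}}} + e^{- \frac{3}{2}}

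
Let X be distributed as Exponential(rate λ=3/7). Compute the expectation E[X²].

Using the identity E[X²] = Var(X) + (E[X])²:
E[X] = \frac{7}{3}
Var(X) = \frac{49}{9}
E[X²] = \frac{49}{9} + (\frac{7}{3})²
= \frac{98}{9}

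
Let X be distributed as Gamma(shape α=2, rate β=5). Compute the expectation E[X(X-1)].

E[X(X-1)] = E[X² - X] = E[X²] - E[X]
E[X] = \frac{2}{5}
E[X²] = Var(X) + (E[X])² = \frac{2}{25} + (\frac{2}{5})² = \frac{6}{25}
E[X(X-1)] = \frac{6}{25} - \frac{2}{5} = - \frac{4}{25}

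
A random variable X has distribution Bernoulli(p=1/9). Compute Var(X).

For X ~ Bernoulli(p=1/9):
Var(X) = \frac{8}{81}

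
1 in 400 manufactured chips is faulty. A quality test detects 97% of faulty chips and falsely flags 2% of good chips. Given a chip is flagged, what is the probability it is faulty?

Let D = the rare event, + = positive/flagged.
P(D) = 1/400
P(+|D) = 97/100
P(+|D') = 2/100 = 1/50
P(+) = P(+|D)P(D) + P(+|D')P(D')
     = \frac{97}{100} × \frac{1}{400} + \frac{1}{50} × \frac{399}{400}
     = \frac{179}{8000}
P(D|+) = P(+|D)P(D)/P(+) = \frac{97}{895}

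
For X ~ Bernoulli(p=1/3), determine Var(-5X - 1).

For X ~ Bernoulli(p=1/3):
Var(X) = \frac{2}{9}
Var(-5X - 1) = (-5)² × Var(X) = 25 × \frac{2}{9} = \frac{50}{9}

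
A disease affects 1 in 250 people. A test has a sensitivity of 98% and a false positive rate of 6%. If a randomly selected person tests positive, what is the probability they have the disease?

Let D = the rare event, + = positive/flagged.
P(D) = 1/250
P(+|D) = 98/100 = 49/50
P(+|D') = 6/100 = 3/50
P(+) = P(+|D)P(D) + P(+|D')P(D')
     = \frac{49}{50} × \frac{1}{250} + \frac{3}{50} × \frac{249}{250}
     = \frac{199}{3125}
P(D|+) = P(+|D)P(D)/P(+) = \frac{49}{796}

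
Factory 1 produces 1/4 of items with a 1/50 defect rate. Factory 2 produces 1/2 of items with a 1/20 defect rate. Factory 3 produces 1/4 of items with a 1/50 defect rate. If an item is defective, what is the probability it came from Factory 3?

Using Bayes' theorem:
P(F1) = 1/4, P(D|F1) = 1/50
P(F2) = 1/2, P(D|F2) = 1/20
P(F3) = 1/4, P(D|F3) = 1/50
P(D) = P(D|F1)P(F1) + P(D|F2)P(F2) + P(D|F3)P(F3)
     = \frac{7}{200}
P(F3|D) = P(D|F3)P(F3) / P(D)
= \frac{1}{7}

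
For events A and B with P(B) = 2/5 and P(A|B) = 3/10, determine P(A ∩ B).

By definition, P(A|B) = P(A ∩ B) / P(B)
So P(A ∩ B) = P(A|B) × P(B)
= 3/10 × 2/5
= 3/25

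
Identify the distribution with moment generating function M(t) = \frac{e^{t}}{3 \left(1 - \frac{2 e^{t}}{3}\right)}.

The MGF M(t) = \frac{e^{t}}{3 \left(1 - \frac{2 e^{t}}{3}\right)} is the standard form for the Geometric distribution.
Comparing with the known MGF formula identifies: Geometric(p=1/3), X = trial number of first success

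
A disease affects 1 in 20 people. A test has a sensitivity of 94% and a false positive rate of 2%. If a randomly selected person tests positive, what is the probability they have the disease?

Let D = the rare event, + = positive/flagged.
P(D) = 1/20
P(+|D) = 94/100 = 47/50
P(+|D') = 2/100 = 1/50
P(+) = P(+|D)P(D) + P(+|D')P(D')
     = \frac{47}{50} × \frac{1}{20} + \frac{1}{50} × \frac{19}{20}
     = \frac{33}{500}
P(D|+) = P(+|D)P(D)/P(+) = \frac{47}{66}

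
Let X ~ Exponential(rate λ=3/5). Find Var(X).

For X ~ Exponential(rate λ=3/5):
Var(X) = \frac{25}{9}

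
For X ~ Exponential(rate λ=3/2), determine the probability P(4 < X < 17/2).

P(4 < X < 17/2) = ∫_{4}^{17/2} f(x) dx
where f(x) = \frac{3 e^{- \frac{3 x}{2}}}{2}
= - \frac{1}{e^{\frac{51}{4}}} + e^{-6}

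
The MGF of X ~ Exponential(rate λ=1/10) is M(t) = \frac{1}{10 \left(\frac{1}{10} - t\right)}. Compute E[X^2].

To find E[X^2], compute M^(2)(0):
M^(1)(t) = \frac{1}{10 \left(\frac{1}{10} - t\right)^{2}}
M^(2)(t) = \frac{1}{5 \left(\frac{1}{10} - t\right)^{3}}
M^(2)(0) = 200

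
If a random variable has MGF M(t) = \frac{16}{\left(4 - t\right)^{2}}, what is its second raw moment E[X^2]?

To find E[X^2], compute M^(2)(0):
M^(1)(t) = \frac{32}{\left(4 - t\right)^{3}}
M^(2)(t) = \frac{96}{\left(4 - t\right)^{4}}
M^(2)(0) = \frac{3}{8}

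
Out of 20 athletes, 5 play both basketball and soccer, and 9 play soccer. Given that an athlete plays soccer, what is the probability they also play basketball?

P(A ∩ B) = 5/20 = 1/4
P(B) = 9/20
P(A|B) = P(A ∩ B) / P(B) = (1/4) / (9/20) = 5/9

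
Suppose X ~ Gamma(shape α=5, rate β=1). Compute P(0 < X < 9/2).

P(0 < X < 9/2) = ∫_{0}^{9/2} f(x) dx
where f(x) = \frac{x^{4} e^{- x}}{24}
= 1 - \frac{6131}{128 e^{\frac{9}{2}}}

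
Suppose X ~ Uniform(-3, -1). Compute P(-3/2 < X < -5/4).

P(-3/2 < X < -5/4) = ∫_{-3/2}^{-5/4} f(x) dx
where f(x) = \frac{1}{2}
= \frac{1}{8}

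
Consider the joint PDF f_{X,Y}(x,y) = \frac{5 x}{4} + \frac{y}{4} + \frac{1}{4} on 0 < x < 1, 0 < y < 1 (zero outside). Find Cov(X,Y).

E[XY] = ∫∫ xy × f(x,y) dx dy = \frac{5}{16}
E[X] = \frac{29}{48}
E[Y] = \frac{25}{48}
Cov(X,Y) = E[XY] - E[X]E[Y] = - \frac{5}{2304}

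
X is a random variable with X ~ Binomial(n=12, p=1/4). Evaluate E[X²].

Using the identity E[X²] = Var(X) + (E[X])²:
E[X] = 3
Var(X) = \frac{9}{4}
E[X²] = \frac{9}{4} + (3)²
= \frac{45}{4}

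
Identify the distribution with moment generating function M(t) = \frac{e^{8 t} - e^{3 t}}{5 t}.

The MGF M(t) = \frac{e^{8 t} - e^{3 t}}{5 t} is the standard form for the Uniform distribution.
Comparing with the known MGF formula identifies: Uniform(3, 8)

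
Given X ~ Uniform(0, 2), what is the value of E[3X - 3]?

For X ~ Uniform(0, 2):
E[X] = 1
E[3X - 3] = 3 × E[X] - 3 = 0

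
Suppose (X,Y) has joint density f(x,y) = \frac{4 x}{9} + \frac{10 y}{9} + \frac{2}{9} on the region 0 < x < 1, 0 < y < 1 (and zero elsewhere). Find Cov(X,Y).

E[XY] = ∫∫ xy × f(x,y) dx dy = \frac{17}{54}
E[X] = \frac{29}{54}
E[Y] = \frac{16}{27}
Cov(X,Y) = E[XY] - E[X]E[Y] = - \frac{5}{1458}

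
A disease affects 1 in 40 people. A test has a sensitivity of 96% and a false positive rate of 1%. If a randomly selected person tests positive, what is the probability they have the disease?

Let D = the rare event, + = positive/flagged.
P(D) = 1/40
P(+|D) = 96/100 = 24/25
P(+|D') = 1/100
P(+) = P(+|D)P(D) + P(+|D')P(D')
     = \frac{24}{25} × \frac{1}{40} + \frac{1}{100} × \frac{39}{40}
     = \frac{27}{800}
P(D|+) = P(+|D)P(D)/P(+) = \frac{32}{45}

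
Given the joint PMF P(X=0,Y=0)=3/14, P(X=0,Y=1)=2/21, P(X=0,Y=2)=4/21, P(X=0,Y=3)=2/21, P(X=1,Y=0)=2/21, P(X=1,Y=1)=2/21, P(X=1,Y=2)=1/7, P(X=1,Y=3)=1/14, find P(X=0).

P(X=0) = P(X=0,Y=0) + P(X=0,Y=1) + P(X=0,Y=2) + P(X=0,Y=3)
= 3/14 + 2/21 + 4/21 + 2/21
= 25/42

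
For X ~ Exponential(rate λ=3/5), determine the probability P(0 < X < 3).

P(0 < X < 3) = ∫_{0}^{3} f(x) dx
where f(x) = \frac{3 e^{- \frac{3 x}{5}}}{5}
= 1 - e^{- \frac{9}{5}}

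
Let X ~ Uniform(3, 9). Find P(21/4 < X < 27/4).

P(21/4 < X < 27/4) = ∫_{21/4}^{27/4} f(x) dx
where f(x) = \frac{1}{6}
= \frac{1}{4}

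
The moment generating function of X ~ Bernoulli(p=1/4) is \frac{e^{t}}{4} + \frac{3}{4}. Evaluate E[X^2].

To find E[X^2], compute M^(2)(0):
M^(1)(t) = \frac{e^{t}}{4}
M^(2)(t) = \frac{e^{t}}{4}
M^(2)(0) = \frac{1}{4}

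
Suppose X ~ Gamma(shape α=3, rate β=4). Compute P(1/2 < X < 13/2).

P(1/2 < X < 13/2) = ∫_{1/2}^{13/2} f(x) dx
where f(x) = 32 x^{2} e^{- 4 x}
= \frac{5 \left(-73 + e^{24}\right)}{e^{26}}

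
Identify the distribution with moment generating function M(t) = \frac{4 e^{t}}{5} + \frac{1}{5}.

The MGF M(t) = \frac{4 e^{t}}{5} + \frac{1}{5} is the standard form for the Bernoulli distribution.
Comparing with the known MGF formula identifies: Bernoulli(p=4/5)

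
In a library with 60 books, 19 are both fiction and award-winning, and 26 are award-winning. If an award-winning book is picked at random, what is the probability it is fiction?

P(A ∩ B) = 19/60
P(B) = 26/60 = 13/30
P(A|B) = P(A ∩ B) / P(B) = (19/60) / (13/30) = 19/26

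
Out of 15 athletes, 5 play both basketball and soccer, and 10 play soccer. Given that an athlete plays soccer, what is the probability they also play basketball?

P(A ∩ B) = 5/15 = 1/3
P(B) = 10/15 = 2/3
P(A|B) = P(A ∩ B) / P(B) = (1/3) / (2/3) = 1/2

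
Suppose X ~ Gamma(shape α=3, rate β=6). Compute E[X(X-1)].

E[X(X-1)] = E[X² - X] = E[X²] - E[X]
E[X] = \frac{1}{2}
E[X²] = Var(X) + (E[X])² = \frac{1}{12} + (\frac{1}{2})² = \frac{1}{3}
E[X(X-1)] = \frac{1}{3} - \frac{1}{2} = - \frac{1}{6}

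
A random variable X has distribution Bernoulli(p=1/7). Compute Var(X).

For X ~ Bernoulli(p=1/7):
Var(X) = \frac{6}{49}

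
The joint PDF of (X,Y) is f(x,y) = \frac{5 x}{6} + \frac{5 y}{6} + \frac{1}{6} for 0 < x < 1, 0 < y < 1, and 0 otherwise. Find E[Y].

E[Y] = ∫_0^1 ∫_0^1 y × f(x,y) dx dy
= \frac{41}{72}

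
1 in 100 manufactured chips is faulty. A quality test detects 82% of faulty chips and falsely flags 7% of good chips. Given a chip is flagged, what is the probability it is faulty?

Let D = the rare event, + = positive/flagged.
P(D) = 1/100
P(+|D) = 82/100 = 41/50
P(+|D') = 7/100
P(+) = P(+|D)P(D) + P(+|D')P(D')
     = \frac{41}{50} × \frac{1}{100} + \frac{7}{100} × \frac{99}{100}
     = \frac{31}{400}
P(D|+) = P(+|D)P(D)/P(+) = \frac{82}{775}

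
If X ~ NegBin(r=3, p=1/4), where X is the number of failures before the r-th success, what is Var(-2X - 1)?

For X ~ NegBin(r=3, p=1/4), where X is the number of failures before the r-th success:
Var(X) = 36
Var(-2X - 1) = (-2)² × Var(X) = 4 × 36 = 144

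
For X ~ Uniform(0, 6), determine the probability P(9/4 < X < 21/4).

P(9/4 < X < 21/4) = ∫_{9/4}^{21/4} f(x) dx
where f(x) = \frac{1}{6}
= \frac{1}{2}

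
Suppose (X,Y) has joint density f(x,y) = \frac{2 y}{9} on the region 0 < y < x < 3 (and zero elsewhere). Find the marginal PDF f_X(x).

f_X(x) = ∫_0^x \frac{2 y}{9} dy = \frac{x^{2}}{9}
for 0 < x < 3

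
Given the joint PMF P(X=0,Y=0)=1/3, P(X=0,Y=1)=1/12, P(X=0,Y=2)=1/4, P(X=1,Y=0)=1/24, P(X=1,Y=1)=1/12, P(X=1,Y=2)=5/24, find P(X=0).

P(X=0) = P(X=0,Y=0) + P(X=0,Y=1) + P(X=0,Y=2)
= 1/3 + 1/12 + 1/4
= 2/3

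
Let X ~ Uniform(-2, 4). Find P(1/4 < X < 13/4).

P(1/4 < X < 13/4) = ∫_{1/4}^{13/4} f(x) dx
where f(x) = \frac{1}{6}
= \frac{1}{2}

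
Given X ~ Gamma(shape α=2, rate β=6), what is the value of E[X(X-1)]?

E[X(X-1)] = E[X² - X] = E[X²] - E[X]
E[X] = \frac{1}{3}
E[X²] = Var(X) + (E[X])² = \frac{1}{18} + (\frac{1}{3})² = \frac{1}{6}
E[X(X-1)] = \frac{1}{6} - \frac{1}{3} = - \frac{1}{6}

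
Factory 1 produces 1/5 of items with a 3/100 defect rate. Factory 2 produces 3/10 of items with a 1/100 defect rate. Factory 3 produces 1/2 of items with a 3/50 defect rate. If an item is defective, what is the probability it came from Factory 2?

Using Bayes' theorem:
P(F1) = 1/5, P(D|F1) = 3/100
P(F2) = 3/10, P(D|F2) = 1/100
P(F3) = 1/2, P(D|F3) = 3/50
P(D) = P(D|F1)P(F1) + P(D|F2)P(F2) + P(D|F3)P(F3)
     = \frac{39}{1000}
P(F2|D) = P(D|F2)P(F2) / P(D)
= \frac{1}{13}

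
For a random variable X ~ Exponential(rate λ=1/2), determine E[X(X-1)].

E[X(X-1)] = E[X² - X] = E[X²] - E[X]
E[X] = 2
E[X²] = Var(X) + (E[X])² = 4 + (2)² = 8
E[X(X-1)] = 8 - 2 = 6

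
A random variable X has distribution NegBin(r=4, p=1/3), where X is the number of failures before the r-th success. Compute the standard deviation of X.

For X ~ NegBin(r=4, p=1/3), where X is the number of failures before the r-th success:
Var(X) = 24
SD(X) = √(Var(X)) = √(24) = 2 \sqrt{6}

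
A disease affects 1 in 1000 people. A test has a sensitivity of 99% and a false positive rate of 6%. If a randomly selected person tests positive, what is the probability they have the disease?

Let D = the rare event, + = positive/flagged.
P(D) = 1/1000
P(+|D) = 99/100
P(+|D') = 6/100 = 3/50
P(+) = P(+|D)P(D) + P(+|D')P(D')
     = \frac{99}{100} × \frac{1}{1000} + \frac{3}{50} × \frac{999}{1000}
     = \frac{6093}{100000}
P(D|+) = P(+|D)P(D)/P(+) = \frac{11}{677}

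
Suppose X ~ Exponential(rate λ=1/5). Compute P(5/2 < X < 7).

P(5/2 < X < 7) = ∫_{5/2}^{7} f(x) dx
where f(x) = \frac{e^{- \frac{x}{5}}}{5}
= - \frac{1}{e^{\frac{7}{5}}} + e^{- \frac{1}{2}}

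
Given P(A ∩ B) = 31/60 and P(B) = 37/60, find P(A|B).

P(A|B) = P(A ∩ B) / P(B)
= (31/60) / (37/60)
= 31/37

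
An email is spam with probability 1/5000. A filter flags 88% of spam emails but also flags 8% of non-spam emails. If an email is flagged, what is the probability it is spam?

Let D = the rare event, + = positive/flagged.
P(D) = 1/5000
P(+|D) = 88/100 = 22/25
P(+|D') = 8/100 = 2/25
P(+) = P(+|D)P(D) + P(+|D')P(D')
     = \frac{22}{25} × \frac{1}{5000} + \frac{2}{25} × \frac{4999}{5000}
     = \frac{501}{6250}
P(D|+) = P(+|D)P(D)/P(+) = \frac{11}{5010}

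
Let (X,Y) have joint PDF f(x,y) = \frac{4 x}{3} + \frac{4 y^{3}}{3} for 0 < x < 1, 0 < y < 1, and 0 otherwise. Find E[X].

E[X] = ∫_0^1 ∫_0^1 x × f(x,y) dy dx
= ∫_0^1 ∫_0^1 x × (\frac{4 x}{3} + \frac{4 y^{3}}{3}) dy dx
= \frac{11}{18}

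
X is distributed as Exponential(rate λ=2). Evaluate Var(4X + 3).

For X ~ Exponential(rate λ=2):
Var(X) = \frac{1}{4}
Var(4X + 3) = (4)² × Var(X) = 16 × \frac{1}{4} = 4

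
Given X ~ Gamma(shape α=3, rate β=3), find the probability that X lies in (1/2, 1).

P(1/2 < X < 1) = ∫_{1/2}^{1} f(x) dx
where f(x) = \frac{27 x^{2} e^{- 3 x}}{2}
= - \frac{17}{2 e^{3}} + \frac{29}{8 e^{\frac{3}{2}}}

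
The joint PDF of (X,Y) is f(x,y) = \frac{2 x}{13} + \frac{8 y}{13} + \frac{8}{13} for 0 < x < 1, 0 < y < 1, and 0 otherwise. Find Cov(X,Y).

E[XY] = ∫∫ xy × f(x,y) dx dy = \frac{11}{39}
E[X] = \frac{20}{39}
E[Y] = \frac{43}{78}
Cov(X,Y) = E[XY] - E[X]E[Y] = - \frac{1}{1521}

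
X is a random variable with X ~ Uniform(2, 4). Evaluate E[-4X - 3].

For X ~ Uniform(2, 4):
E[X] = 3
E[-4X - 3] = -4 × E[X] - 3 = -15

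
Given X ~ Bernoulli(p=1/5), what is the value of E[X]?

For X ~ Bernoulli(p=1/5), the expected value is:
E[X] = \frac{1}{5}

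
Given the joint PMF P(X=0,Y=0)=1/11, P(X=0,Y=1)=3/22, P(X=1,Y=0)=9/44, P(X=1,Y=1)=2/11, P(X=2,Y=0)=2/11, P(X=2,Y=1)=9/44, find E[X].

First find marginal of X:
P(X=0) = 5/22
P(X=1) = 17/44
P(X=2) = 17/44
E[X] = 0 × 5/22 + 1 × 17/44 + 2 × 17/44 = 51/44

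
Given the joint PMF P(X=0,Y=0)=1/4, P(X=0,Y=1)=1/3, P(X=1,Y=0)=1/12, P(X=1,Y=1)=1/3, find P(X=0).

P(X=0) = P(X=0,Y=0) + P(X=0,Y=1)
= 1/4 + 1/3
= 7/12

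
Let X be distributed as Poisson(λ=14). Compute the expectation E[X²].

Using the identity E[X²] = Var(X) + (E[X])²:
E[X] = 14
Var(X) = 14
E[X²] = 14 + (14)²
= 210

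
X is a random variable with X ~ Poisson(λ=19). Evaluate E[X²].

Using the identity E[X²] = Var(X) + (E[X])²:
E[X] = 19
Var(X) = 19
E[X²] = 19 + (19)²
= 380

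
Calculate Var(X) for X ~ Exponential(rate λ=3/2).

For X ~ Exponential(rate λ=3/2):
Var(X) = \frac{4}{9}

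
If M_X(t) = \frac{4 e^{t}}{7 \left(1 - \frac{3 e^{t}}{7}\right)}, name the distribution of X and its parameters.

The MGF M(t) = \frac{4 e^{t}}{7 \left(1 - \frac{3 e^{t}}{7}\right)} is the standard form for the Geometric distribution.
Comparing with the known MGF formula identifies: Geometric(p=4/7), X = trial number of first success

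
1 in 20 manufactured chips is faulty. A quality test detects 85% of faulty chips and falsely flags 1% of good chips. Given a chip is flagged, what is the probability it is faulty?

Let D = the rare event, + = positive/flagged.
P(D) = 1/20
P(+|D) = 85/100 = 17/20
P(+|D') = 1/100
P(+) = P(+|D)P(D) + P(+|D')P(D')
     = \frac{17}{20} × \frac{1}{20} + \frac{1}{100} × \frac{19}{20}
     = \frac{13}{250}
P(D|+) = P(+|D)P(D)/P(+) = \frac{85}{104}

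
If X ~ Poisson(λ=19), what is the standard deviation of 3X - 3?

For X ~ Poisson(λ=19):
Var(X) = 19
SD(X) = √(Var(X)) = √(19) = \sqrt{19}
SD(3X - 3) = |3| × SD(X) = 3 × \sqrt{19} = 3 \sqrt{19}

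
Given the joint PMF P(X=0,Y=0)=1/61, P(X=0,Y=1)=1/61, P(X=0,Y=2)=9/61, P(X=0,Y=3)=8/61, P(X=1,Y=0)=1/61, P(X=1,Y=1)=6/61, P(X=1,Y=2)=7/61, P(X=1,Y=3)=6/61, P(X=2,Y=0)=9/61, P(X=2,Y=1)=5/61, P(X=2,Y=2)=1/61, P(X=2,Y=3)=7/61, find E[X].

First find marginal of X:
P(X=0) = 19/61
P(X=1) = 20/61
P(X=2) = 22/61
E[X] = 0 × 19/61 + 1 × 20/61 + 2 × 22/61 = 64/61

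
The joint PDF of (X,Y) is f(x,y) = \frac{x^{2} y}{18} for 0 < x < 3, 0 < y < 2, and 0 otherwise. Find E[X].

f_X(x) = ∫_0^2 \frac{x^{2} y}{18} dy = \frac{x^{2}}{9}
E[X] = ∫_0^3 x × (\frac{x^{2}}{9}) dx = \frac{9}{4}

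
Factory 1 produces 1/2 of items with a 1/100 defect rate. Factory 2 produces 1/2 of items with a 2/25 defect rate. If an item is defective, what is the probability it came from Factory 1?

Using Bayes' theorem:
P(F1) = 1/2, P(D|F1) = 1/100
P(F2) = 1/2, P(D|F2) = 2/25
P(D) = P(D|F1)P(F1) + P(D|F2)P(F2)
     = \frac{9}{200}
P(F1|D) = P(D|F1)P(F1) / P(D)
= \frac{1}{9}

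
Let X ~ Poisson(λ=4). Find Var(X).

For X ~ Poisson(λ=4):
Var(X) = 4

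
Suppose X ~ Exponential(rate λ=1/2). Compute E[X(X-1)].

E[X(X-1)] = E[X² - X] = E[X²] - E[X]
E[X] = 2
E[X²] = Var(X) + (E[X])² = 4 + (2)² = 8
E[X(X-1)] = 8 - 2 = 6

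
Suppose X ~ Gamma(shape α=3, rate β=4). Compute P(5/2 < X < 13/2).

P(5/2 < X < 13/2) = ∫_{5/2}^{13/2} f(x) dx
where f(x) = 32 x^{2} e^{- 4 x}
= \frac{-365 + 61 e^{16}}{e^{26}}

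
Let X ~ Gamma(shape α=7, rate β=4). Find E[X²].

Using the identity E[X²] = Var(X) + (E[X])²:
E[X] = \frac{7}{4}
Var(X) = \frac{7}{16}
E[X²] = \frac{7}{16} + (\frac{7}{4})²
= \frac{7}{2}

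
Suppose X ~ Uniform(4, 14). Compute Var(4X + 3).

For X ~ Uniform(4, 14):
Var(X) = \frac{25}{3}
Var(4X + 3) = (4)² × Var(X) = 16 × \frac{25}{3} = \frac{400}{3}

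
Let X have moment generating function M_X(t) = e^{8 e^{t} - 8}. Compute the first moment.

To find E[X], compute M^(1)(0):
M^(1)(t) = 8 e^{t} e^{8 e^{t} - 8}
M^(1)(0) = 8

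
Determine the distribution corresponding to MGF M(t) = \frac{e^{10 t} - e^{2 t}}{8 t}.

The MGF M(t) = \frac{e^{10 t} - e^{2 t}}{8 t} is the standard form for the Uniform distribution.
Comparing with the known MGF formula identifies: Uniform(2, 10)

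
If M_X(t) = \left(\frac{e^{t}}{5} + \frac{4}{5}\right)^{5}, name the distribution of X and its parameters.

The MGF M(t) = \left(\frac{e^{t}}{5} + \frac{4}{5}\right)^{5} is the standard form for the Binomial distribution.
Comparing with the known MGF formula identifies: Binomial(n=5, p=1/5)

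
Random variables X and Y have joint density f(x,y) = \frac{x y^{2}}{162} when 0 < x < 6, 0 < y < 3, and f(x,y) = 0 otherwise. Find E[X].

f_X(x) = ∫_0^3 \frac{x y^{2}}{162} dy = \frac{x}{18}
E[X] = ∫_0^6 x × (\frac{x}{18}) dx = 4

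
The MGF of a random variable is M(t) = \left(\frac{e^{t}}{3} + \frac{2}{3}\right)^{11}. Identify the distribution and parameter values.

The MGF M(t) = \left(\frac{e^{t}}{3} + \frac{2}{3}\right)^{11} is the standard form for the Binomial distribution.
Comparing with the known MGF formula identifies: Binomial(n=11, p=1/3)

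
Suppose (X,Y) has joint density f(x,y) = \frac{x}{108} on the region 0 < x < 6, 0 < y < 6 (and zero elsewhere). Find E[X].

f_X(x) = ∫_0^6 \frac{x}{108} dy = \frac{x}{18}
E[X] = ∫_0^6 x × (\frac{x}{18}) dx = 4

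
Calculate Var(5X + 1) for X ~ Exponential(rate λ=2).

For X ~ Exponential(rate λ=2):
Var(X) = \frac{1}{4}
Var(5X + 1) = (5)² × Var(X) = 25 × \frac{1}{4} = \frac{25}{4}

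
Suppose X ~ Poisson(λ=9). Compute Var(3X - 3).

For X ~ Poisson(λ=9):
Var(X) = 9
Var(3X - 3) = (3)² × Var(X) = 9 × 9 = 81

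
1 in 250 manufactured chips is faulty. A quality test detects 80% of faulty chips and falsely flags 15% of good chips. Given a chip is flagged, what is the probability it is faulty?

Let D = the rare event, + = positive/flagged.
P(D) = 1/250
P(+|D) = 80/100 = 4/5
P(+|D') = 15/100 = 3/20
P(+) = P(+|D)P(D) + P(+|D')P(D')
     = \frac{4}{5} × \frac{1}{250} + \frac{3}{20} × \frac{249}{250}
     = \frac{763}{5000}
P(D|+) = P(+|D)P(D)/P(+) = \frac{16}{763}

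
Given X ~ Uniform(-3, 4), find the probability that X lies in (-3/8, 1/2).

P(-3/8 < X < 1/2) = ∫_{-3/8}^{1/2} f(x) dx
where f(x) = \frac{1}{7}
= \frac{1}{8}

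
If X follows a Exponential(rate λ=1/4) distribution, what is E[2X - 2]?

For X ~ Exponential(rate λ=1/4):
E[X] = 4
E[2X - 2] = 2 × E[X] - 2 = 6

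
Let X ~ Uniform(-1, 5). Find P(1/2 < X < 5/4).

P(1/2 < X < 5/4) = ∫_{1/2}^{5/4} f(x) dx
where f(x) = \frac{1}{6}
= \frac{1}{8}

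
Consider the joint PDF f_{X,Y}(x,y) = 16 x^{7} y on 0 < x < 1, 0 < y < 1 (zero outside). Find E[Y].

E[Y] = ∫_0^1 ∫_0^1 y × f(x,y) dx dy
= \frac{2}{3}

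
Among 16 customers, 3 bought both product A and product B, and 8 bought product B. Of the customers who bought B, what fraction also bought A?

P(A ∩ B) = 3/16
P(B) = 8/16 = 1/2
P(A|B) = P(A ∩ B) / P(B) = (3/16) / (1/2) = 3/8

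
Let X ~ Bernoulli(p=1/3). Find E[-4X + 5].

For X ~ Bernoulli(p=1/3):
E[X] = \frac{1}{3}
E[-4X + 5] = -4 × E[X] + 5 = \frac{11}{3}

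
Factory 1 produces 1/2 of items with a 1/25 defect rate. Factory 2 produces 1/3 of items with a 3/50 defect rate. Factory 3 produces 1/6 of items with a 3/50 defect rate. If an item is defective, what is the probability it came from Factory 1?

Using Bayes' theorem:
P(F1) = 1/2, P(D|F1) = 1/25
P(F2) = 1/3, P(D|F2) = 3/50
P(F3) = 1/6, P(D|F3) = 3/50
P(D) = P(D|F1)P(F1) + P(D|F2)P(F2) + P(D|F3)P(F3)
     = \frac{1}{20}
P(F1|D) = P(D|F1)P(F1) / P(D)
= \frac{2}{5}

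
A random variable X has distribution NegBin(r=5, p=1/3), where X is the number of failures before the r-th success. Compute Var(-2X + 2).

For X ~ NegBin(r=5, p=1/3), where X is the number of failures before the r-th success:
Var(X) = 30
Var(-2X + 2) = (-2)² × Var(X) = 4 × 30 = 120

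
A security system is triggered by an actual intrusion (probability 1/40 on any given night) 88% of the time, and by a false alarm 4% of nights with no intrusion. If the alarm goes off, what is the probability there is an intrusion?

Let D = the rare event, + = positive/flagged.
P(D) = 1/40
P(+|D) = 88/100 = 22/25
P(+|D') = 4/100 = 1/25
P(+) = P(+|D)P(D) + P(+|D')P(D')
     = \frac{22}{25} × \frac{1}{40} + \frac{1}{25} × \frac{39}{40}
     = \frac{61}{1000}
P(D|+) = P(+|D)P(D)/P(+) = \frac{22}{61}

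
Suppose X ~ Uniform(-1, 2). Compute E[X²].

Using the identity E[X²] = Var(X) + (E[X])²:
E[X] = \frac{1}{2}
Var(X) = \frac{3}{4}
E[X²] = \frac{3}{4} + (\frac{1}{2})²
= 1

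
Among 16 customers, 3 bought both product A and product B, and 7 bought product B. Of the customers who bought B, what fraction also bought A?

P(A ∩ B) = 3/16
P(B) = 7/16
P(A|B) = P(A ∩ B) / P(B) = (3/16) / (7/16) = 3/7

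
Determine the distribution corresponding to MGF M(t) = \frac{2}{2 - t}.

The MGF M(t) = \frac{2}{2 - t} is the standard form for the Exponential distribution.
Comparing with the known MGF formula identifies: Exponential(rate λ=2)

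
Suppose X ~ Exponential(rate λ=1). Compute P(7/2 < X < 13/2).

P(7/2 < X < 13/2) = ∫_{7/2}^{13/2} f(x) dx
where f(x) = e^{- x}
= - \frac{1 - e^{3}}{e^{\frac{13}{2}}}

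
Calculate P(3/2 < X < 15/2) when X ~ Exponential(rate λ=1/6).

P(3/2 < X < 15/2) = ∫_{3/2}^{15/2} f(x) dx
where f(x) = \frac{e^{- \frac{x}{6}}}{6}
= - \frac{1 - e}{e^{\frac{5}{4}}}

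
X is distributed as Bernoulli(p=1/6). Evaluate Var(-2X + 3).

For X ~ Bernoulli(p=1/6):
Var(X) = \frac{5}{36}
Var(-2X + 3) = (-2)² × Var(X) = 4 × \frac{5}{36} = \frac{5}{9}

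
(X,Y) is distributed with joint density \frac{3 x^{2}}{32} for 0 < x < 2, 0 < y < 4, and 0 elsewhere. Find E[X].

f_X(x) = ∫_0^4 \frac{3 x^{2}}{32} dy = \frac{3 x^{2}}{8}
E[X] = ∫_0^2 x × (\frac{3 x^{2}}{8}) dx = \frac{3}{2}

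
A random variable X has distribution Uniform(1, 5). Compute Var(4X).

For X ~ Uniform(1, 5):
Var(X) = \frac{4}{3}
Var(4X) = (4)² × Var(X) = 16 × \frac{4}{3} = \frac{64}{3}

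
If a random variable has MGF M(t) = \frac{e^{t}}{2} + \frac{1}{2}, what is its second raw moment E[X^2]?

To find E[X^2], compute M^(2)(0):
M^(1)(t) = \frac{e^{t}}{2}
M^(2)(t) = \frac{e^{t}}{2}
M^(2)(0) = \frac{1}{2}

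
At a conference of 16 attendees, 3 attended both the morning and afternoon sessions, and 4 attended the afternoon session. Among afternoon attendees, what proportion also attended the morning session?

P(A ∩ B) = 3/16
P(B) = 4/16 = 1/4
P(A|B) = P(A ∩ B) / P(B) = (3/16) / (1/4) = 3/4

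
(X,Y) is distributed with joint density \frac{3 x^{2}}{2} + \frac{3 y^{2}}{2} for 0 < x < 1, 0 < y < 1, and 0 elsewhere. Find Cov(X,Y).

E[XY] = ∫∫ xy × f(x,y) dx dy = \frac{3}{8}
E[X] = \frac{5}{8}
E[Y] = \frac{5}{8}
Cov(X,Y) = E[XY] - E[X]E[Y] = - \frac{1}{64}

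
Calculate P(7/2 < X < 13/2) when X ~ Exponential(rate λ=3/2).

P(7/2 < X < 13/2) = ∫_{7/2}^{13/2} f(x) dx
where f(x) = \frac{3 e^{- \frac{3 x}{2}}}{2}
= - \frac{1 - e^{\frac{9}{2}}}{e^{\frac{39}{4}}}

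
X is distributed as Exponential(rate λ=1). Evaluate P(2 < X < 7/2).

P(2 < X < 7/2) = ∫_{2}^{7/2} f(x) dx
where f(x) = e^{- x}
= - \frac{1}{e^{\frac{7}{2}}} + e^{-2}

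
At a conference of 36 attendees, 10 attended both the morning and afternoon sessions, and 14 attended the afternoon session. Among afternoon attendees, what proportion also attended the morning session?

P(A ∩ B) = 10/36 = 5/18
P(B) = 14/36 = 7/18
P(A|B) = P(A ∩ B) / P(B) = (5/18) / (7/18) = 5/7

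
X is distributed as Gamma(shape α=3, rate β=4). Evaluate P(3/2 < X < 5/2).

P(3/2 < X < 5/2) = ∫_{3/2}^{5/2} f(x) dx
where f(x) = 32 x^{2} e^{- 4 x}
= \frac{-61 + 25 e^{4}}{e^{10}}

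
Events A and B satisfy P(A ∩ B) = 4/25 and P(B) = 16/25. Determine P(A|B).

P(A|B) = P(A ∩ B) / P(B)
= (4/25) / (16/25)
= 1/4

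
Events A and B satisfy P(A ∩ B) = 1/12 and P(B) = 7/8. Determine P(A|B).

P(A|B) = P(A ∩ B) / P(B)
= (1/12) / (7/8)
= 2/21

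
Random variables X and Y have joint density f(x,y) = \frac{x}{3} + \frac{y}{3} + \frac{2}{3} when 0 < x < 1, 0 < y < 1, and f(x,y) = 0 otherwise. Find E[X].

E[X] = ∫_0^1 ∫_0^1 x × f(x,y) dy dx
= ∫_0^1 ∫_0^1 x × (\frac{x}{3} + \frac{y}{3} + \frac{2}{3}) dy dx
= \frac{19}{36}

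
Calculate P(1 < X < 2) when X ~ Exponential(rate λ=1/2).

P(1 < X < 2) = ∫_{1}^{2} f(x) dx
where f(x) = \frac{e^{- \frac{x}{2}}}{2}
= - \frac{1}{e} + e^{- \frac{1}{2}}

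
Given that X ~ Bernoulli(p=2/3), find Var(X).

For X ~ Bernoulli(p=2/3):
Var(X) = \frac{2}{9}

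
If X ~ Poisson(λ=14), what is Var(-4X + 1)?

For X ~ Poisson(λ=14):
Var(X) = 14
Var(-4X + 1) = (-4)² × Var(X) = 16 × 14 = 224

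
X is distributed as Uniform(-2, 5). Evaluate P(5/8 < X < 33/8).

P(5/8 < X < 33/8) = ∫_{5/8}^{33/8} f(x) dx
where f(x) = \frac{1}{7}
= \frac{1}{2}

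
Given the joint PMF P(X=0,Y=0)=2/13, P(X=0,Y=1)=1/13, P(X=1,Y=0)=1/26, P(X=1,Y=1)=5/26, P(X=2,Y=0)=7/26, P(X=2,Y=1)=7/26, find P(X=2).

P(X=2) = P(X=2,Y=0) + P(X=2,Y=1)
= 7/26 + 7/26
= 7/13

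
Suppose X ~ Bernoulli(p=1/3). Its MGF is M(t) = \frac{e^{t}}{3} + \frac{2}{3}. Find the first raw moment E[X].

To find E[X], compute M^(1)(0):
M^(1)(t) = \frac{e^{t}}{3}
M^(1)(0) = \frac{1}{3}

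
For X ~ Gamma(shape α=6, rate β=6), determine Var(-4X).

For X ~ Gamma(shape α=6, rate β=6):
Var(X) = \frac{1}{6}
Var(-4X) = (-4)² × Var(X) = 16 × \frac{1}{6} = \frac{8}{3}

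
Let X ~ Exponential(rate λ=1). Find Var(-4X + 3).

For X ~ Exponential(rate λ=1):
Var(X) = 1
Var(-4X + 3) = (-4)² × Var(X) = 16 × 1 = 16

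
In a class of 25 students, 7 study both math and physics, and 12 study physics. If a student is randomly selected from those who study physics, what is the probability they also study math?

P(A ∩ B) = 7/25
P(B) = 12/25
P(A|B) = P(A ∩ B) / P(B) = (7/25) / (12/25) = 7/12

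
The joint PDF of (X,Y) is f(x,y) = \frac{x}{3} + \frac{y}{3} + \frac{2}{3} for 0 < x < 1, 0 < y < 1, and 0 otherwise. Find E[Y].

E[Y] = ∫_0^1 ∫_0^1 y × f(x,y) dx dy
= \frac{19}{36}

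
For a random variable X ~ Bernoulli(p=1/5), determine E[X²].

Using the identity E[X²] = Var(X) + (E[X])²:
E[X] = \frac{1}{5}
Var(X) = \frac{4}{25}
E[X²] = \frac{4}{25} + (\frac{1}{5})²
= \frac{1}{5}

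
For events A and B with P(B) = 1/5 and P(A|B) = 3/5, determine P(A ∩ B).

By definition, P(A|B) = P(A ∩ B) / P(B)
So P(A ∩ B) = P(A|B) × P(B)
= 3/5 × 1/5
= 3/25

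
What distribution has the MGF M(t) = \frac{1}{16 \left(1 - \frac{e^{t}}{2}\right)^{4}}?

The MGF M(t) = \frac{1}{16 \left(1 - \frac{e^{t}}{2}\right)^{4}} is the standard form for the NegativeBinomial distribution.
Comparing with the known MGF formula identifies: NegBin(r=4, p=1/2), X = failures before r-th success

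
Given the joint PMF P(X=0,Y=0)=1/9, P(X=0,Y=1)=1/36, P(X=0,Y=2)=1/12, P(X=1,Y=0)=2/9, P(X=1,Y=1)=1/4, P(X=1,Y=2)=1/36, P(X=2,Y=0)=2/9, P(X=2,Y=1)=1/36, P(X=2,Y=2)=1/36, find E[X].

First find marginal of X:
P(X=0) = 2/9
P(X=1) = 1/2
P(X=2) = 5/18
E[X] = 0 × 2/9 + 1 × 1/2 + 2 × 5/18 = 19/18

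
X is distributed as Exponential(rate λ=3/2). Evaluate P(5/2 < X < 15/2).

P(5/2 < X < 15/2) = ∫_{5/2}^{15/2} f(x) dx
where f(x) = \frac{3 e^{- \frac{3 x}{2}}}{2}
= - \frac{1 - e^{\frac{15}{2}}}{e^{\frac{45}{4}}}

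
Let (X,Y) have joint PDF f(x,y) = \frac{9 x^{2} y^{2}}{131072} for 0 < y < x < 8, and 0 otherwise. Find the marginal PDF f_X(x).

f_X(x) = ∫_0^x \frac{9 x^{2} y^{2}}{131072} dy = \frac{3 x^{5}}{131072}
for 0 < x < 8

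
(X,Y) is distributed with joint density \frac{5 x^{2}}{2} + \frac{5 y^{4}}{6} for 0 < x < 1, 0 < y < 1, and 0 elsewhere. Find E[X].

E[X] = ∫_0^1 ∫_0^1 x × f(x,y) dy dx
= ∫_0^1 ∫_0^1 x × (\frac{5 x^{2}}{2} + \frac{5 y^{4}}{6}) dy dx
= \frac{17}{24}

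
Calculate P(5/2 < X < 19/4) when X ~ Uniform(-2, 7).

P(5/2 < X < 19/4) = ∫_{5/2}^{19/4} f(x) dx
where f(x) = \frac{1}{9}
= \frac{1}{4}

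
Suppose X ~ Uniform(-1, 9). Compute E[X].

For X ~ Uniform(-1, 9), the expected value is:
E[X] = 4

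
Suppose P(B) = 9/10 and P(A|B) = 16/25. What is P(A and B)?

By definition, P(A|B) = P(A ∩ B) / P(B)
So P(A ∩ B) = P(A|B) × P(B)
= 16/25 × 9/10
= 72/125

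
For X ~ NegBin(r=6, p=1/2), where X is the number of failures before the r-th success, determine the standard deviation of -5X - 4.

For X ~ NegBin(r=6, p=1/2), where X is the number of failures before the r-th success:
Var(X) = 12
SD(X) = √(Var(X)) = √(12) = 2 \sqrt{3}
SD(-5X - 4) = |-5| × SD(X) = 5 × 2 \sqrt{3} = 10 \sqrt{3}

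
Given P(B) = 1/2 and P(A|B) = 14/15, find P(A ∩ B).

By definition, P(A|B) = P(A ∩ B) / P(B)
So P(A ∩ B) = P(A|B) × P(B)
= 14/15 × 1/2
= 7/15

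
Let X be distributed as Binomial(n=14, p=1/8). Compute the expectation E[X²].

Using the identity E[X²] = Var(X) + (E[X])²:
E[X] = \frac{7}{4}
Var(X) = \frac{49}{32}
E[X²] = \frac{49}{32} + (\frac{7}{4})²
= \frac{147}{32}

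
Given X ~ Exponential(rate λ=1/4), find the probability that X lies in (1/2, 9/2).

P(1/2 < X < 9/2) = ∫_{1/2}^{9/2} f(x) dx
where f(x) = \frac{e^{- \frac{x}{4}}}{4}
= - \frac{1 - e}{e^{\frac{9}{8}}}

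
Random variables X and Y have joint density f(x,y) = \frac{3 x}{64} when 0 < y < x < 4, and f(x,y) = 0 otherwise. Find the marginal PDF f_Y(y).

f_Y(y) = ∫_y^4 \frac{3 x}{64} dx = \frac{3}{8} - \frac{3 y^{2}}{128}
for 0 < y < 4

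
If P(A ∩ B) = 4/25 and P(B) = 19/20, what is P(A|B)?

P(A|B) = P(A ∩ B) / P(B)
= (4/25) / (19/20)
= 16/95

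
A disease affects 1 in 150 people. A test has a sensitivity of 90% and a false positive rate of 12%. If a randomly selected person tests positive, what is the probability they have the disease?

Let D = the rare event, + = positive/flagged.
P(D) = 1/150
P(+|D) = 90/100 = 9/10
P(+|D') = 12/100 = 3/25
P(+) = P(+|D)P(D) + P(+|D')P(D')
     = \frac{9}{10} × \frac{1}{150} + \frac{3}{25} × \frac{149}{150}
     = \frac{313}{2500}
P(D|+) = P(+|D)P(D)/P(+) = \frac{15}{313}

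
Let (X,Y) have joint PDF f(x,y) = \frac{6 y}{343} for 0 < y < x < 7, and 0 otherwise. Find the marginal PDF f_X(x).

f_X(x) = ∫_0^x \frac{6 y}{343} dy = \frac{3 x^{2}}{343}
for 0 < x < 7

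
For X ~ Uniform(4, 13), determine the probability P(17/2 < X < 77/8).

P(17/2 < X < 77/8) = ∫_{17/2}^{77/8} f(x) dx
where f(x) = \frac{1}{9}
= \frac{1}{8}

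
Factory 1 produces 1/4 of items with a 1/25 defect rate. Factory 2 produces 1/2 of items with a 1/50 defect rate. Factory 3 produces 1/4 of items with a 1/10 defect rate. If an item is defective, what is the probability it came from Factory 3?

Using Bayes' theorem:
P(F1) = 1/4, P(D|F1) = 1/25
P(F2) = 1/2, P(D|F2) = 1/50
P(F3) = 1/4, P(D|F3) = 1/10
P(D) = P(D|F1)P(F1) + P(D|F2)P(F2) + P(D|F3)P(F3)
     = \frac{9}{200}
P(F3|D) = P(D|F3)P(F3) / P(D)
= \frac{5}{9}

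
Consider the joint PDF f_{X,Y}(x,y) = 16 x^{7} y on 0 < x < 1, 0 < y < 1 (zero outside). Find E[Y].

E[Y] = ∫_0^1 ∫_0^1 y × f(x,y) dx dy
= \frac{2}{3}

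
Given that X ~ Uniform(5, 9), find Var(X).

For X ~ Uniform(5, 9):
Var(X) = \frac{4}{3}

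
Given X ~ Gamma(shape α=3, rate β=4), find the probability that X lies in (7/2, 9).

P(7/2 < X < 9) = ∫_{7/2}^{9} f(x) dx
where f(x) = 32 x^{2} e^{- 4 x}
= \frac{-685 + 113 e^{22}}{e^{36}}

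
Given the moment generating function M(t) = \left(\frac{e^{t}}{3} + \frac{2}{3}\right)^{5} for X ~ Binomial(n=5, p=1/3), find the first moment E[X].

To find E[X], compute M^(1)(0):
M^(1)(t) = \frac{5 \left(\frac{e^{t}}{3} + \frac{2}{3}\right)^{4} e^{t}}{3}
M^(1)(0) = \frac{5}{3}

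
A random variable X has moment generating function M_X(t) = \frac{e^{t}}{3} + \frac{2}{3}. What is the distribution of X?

The MGF M(t) = \frac{e^{t}}{3} + \frac{2}{3} is the standard form for the Bernoulli distribution.
Comparing with the known MGF formula identifies: Bernoulli(p=1/3)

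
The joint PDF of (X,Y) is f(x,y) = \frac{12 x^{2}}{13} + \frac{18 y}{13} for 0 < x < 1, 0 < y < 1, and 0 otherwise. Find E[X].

E[X] = ∫_0^1 ∫_0^1 x × f(x,y) dy dx
= ∫_0^1 ∫_0^1 x × (\frac{12 x^{2}}{13} + \frac{18 y}{13}) dy dx
= \frac{15}{26}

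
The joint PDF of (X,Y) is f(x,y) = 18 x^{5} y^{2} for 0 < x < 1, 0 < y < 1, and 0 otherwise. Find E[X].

E[X] = ∫_0^1 ∫_0^1 x × f(x,y) dy dx
= ∫_0^1 ∫_0^1 x × (18 x^{5} y^{2}) dy dx
= \frac{6}{7}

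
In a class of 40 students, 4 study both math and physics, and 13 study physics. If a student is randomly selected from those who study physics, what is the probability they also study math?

P(A ∩ B) = 4/40 = 1/10
P(B) = 13/40
P(A|B) = P(A ∩ B) / P(B) = (1/10) / (13/40) = 4/13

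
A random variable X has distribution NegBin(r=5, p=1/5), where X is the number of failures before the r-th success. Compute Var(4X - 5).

For X ~ NegBin(r=5, p=1/5), where X is the number of failures before the r-th success:
Var(X) = 100
Var(4X - 5) = (4)² × Var(X) = 16 × 100 = 1600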